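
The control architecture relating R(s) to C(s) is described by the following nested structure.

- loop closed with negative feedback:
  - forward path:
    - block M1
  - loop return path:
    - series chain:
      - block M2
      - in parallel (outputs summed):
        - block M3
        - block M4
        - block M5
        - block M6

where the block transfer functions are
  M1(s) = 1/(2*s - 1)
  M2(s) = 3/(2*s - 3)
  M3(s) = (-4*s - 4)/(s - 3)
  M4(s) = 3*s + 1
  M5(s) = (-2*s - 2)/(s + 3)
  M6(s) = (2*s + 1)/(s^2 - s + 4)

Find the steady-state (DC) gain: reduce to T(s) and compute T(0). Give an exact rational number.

The answer is -12/35.

Reasoning:
Step 1 - parallel reduction of M3, M4, M5, M6 gives (3*s^5 - 8*s^4 - 20*s^3 + 5*s^2 - 159*s - 69)/(s^4 - s^3 - 5*s^2 + 9*s - 36)
Step 2 - reduce the series chain M2, (M3+M4+M5+M6) gives (9*s^5 - 24*s^4 - 60*s^3 + 15*s^2 - 477*s - 207)/(2*s^5 - 5*s^4 - 7*s^3 + 33*s^2 - 99*s + 108)
Step 3 - close the feedback loop around M1, (M2*(M3+M4+M5+M6)) gives (2*s^5 - 5*s^4 - 7*s^3 + 33*s^2 - 99*s + 108)/(4*s^6 - 3*s^5 - 33*s^4 + 13*s^3 - 216*s^2 - 162*s - 315)
DC gain: substitute s = 0 into T(s) from step 3: T(0) = 108/(-315) = -12/35.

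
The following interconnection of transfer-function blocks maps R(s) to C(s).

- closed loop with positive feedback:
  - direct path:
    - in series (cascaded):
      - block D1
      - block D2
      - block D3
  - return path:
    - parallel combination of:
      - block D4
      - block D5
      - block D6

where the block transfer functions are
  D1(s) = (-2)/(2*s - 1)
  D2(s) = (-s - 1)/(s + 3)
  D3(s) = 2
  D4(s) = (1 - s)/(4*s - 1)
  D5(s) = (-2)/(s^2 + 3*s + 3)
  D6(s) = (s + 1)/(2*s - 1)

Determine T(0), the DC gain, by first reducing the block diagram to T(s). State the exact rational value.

Step 1: combine D1, D2, D3 in series; result (4*s + 4)/(2*s^2 + 5*s - 3)
Step 2: reduce the parallel group D4, D5, D6; result (2*s^4 + 12*s^3 + 6*s^2 + 24*s - 8)/(8*s^4 + 18*s^3 + 7*s^2 - 15*s + 3)
Step 3: feedback reduction of (D1*D2*D3), (D4+D5+D6); result (32*s^5 + 104*s^4 + 100*s^3 - 32*s^2 - 48*s + 12)/(16*s^6 + 68*s^5 + 24*s^4 - 121*s^3 - 210*s^2 - 4*s + 23)
The step-3 result is T(s). Setting s = 0: T(0) = 12/23.

Hence the answer: 12/23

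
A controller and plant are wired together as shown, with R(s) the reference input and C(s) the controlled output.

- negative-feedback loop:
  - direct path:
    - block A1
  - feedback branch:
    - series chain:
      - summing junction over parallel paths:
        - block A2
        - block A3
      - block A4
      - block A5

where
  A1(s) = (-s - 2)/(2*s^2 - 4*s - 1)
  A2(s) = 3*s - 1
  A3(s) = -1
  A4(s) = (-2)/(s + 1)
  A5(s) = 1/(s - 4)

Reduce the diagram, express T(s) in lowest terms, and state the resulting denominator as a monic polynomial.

Answer: s^4 - 5*s^3 + 9*s^2/2 + 27*s/2 - 2

Working:
(1) add A2, A3 (parallel) = 3*s - 2
(2) series reduction of (A2+A3), A4, A5 = (4 - 6*s)/(s^2 - 3*s - 4)
(3) apply the feedback formula to A1, ((A2+A3)*A4*A5) = (-s^3 + s^2 + 10*s + 8)/(2*s^4 - 10*s^3 + 9*s^2 + 27*s - 4)
That last expression is T(s), already simplified. Scaling its denominator by 1/2 (the reciprocal of the leading coefficient) yields the monic denominator.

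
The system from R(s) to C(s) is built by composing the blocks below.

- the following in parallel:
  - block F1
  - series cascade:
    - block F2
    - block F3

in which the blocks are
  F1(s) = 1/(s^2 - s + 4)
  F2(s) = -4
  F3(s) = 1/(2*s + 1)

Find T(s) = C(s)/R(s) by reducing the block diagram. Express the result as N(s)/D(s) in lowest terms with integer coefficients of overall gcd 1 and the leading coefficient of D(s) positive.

[1] cascade F2, F3 gives (-4)/(2*s + 1)
[2] add F1, (F2*F3) (parallel): this yields T(s), and no further normalization is needed

Hence the answer: (-4*s^2 + 6*s - 15)/(2*s^3 - s^2 + 7*s + 4)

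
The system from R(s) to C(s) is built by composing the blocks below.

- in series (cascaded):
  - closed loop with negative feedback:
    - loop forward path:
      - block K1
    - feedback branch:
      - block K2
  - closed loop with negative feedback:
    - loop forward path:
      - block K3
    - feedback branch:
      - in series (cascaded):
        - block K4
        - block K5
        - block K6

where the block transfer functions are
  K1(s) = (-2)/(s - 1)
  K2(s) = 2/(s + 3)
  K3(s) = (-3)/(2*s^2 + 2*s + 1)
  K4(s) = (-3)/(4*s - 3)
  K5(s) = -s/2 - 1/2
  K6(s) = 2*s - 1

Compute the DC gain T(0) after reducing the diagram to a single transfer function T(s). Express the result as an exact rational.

The answer is 36/7.

Reasoning:
Step 1: feedback reduction of K1, K2 -> (-2*s - 6)/(s^2 + 2*s - 7)
Step 2: reduce the series chain K4, K5, K6 -> (6*s^2 + 3*s - 3)/(8*s - 6)
Step 3: close the feedback loop around K3, (K4*K5*K6) -> (18 - 24*s)/(16*s^3 - 14*s^2 - 13*s + 3)
Step 4: combine [K1/(1+K1*K2)], [K3/(1+K3*(K4*K5*K6))] in series -> (48*s^2 + 108*s - 108)/(16*s^5 + 18*s^4 - 153*s^3 + 75*s^2 + 97*s - 21)
Evaluating the step-4 result (the overall T(s)) at s = 0 gives T(0) = -108/(-21) = 36/7.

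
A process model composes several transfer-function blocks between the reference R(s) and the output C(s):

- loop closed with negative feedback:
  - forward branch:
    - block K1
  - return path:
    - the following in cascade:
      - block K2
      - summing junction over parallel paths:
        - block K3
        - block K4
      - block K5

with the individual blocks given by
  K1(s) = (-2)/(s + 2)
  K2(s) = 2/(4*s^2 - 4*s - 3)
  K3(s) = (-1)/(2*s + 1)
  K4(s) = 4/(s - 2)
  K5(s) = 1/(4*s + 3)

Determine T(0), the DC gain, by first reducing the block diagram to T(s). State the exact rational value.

The answer is -3.

Reasoning:
[1] parallel reduction of K3, K4; result (7*s + 6)/(2*s^2 - 3*s - 2)
[2] reduce the series chain K2, (K3+K4), K5; result (14*s + 12)/(32*s^5 - 56*s^4 - 68*s^3 + 62*s^2 + 75*s + 18)
[3] feedback reduction of K1, (K2*(K3+K4)*K5); result (-64*s^5 + 112*s^4 + 136*s^3 - 124*s^2 - 150*s - 36)/(32*s^6 + 8*s^5 - 180*s^4 - 74*s^3 + 199*s^2 + 140*s + 12)
The step-3 result is T(s). Setting s = 0: T(0) = -36/12 = -3.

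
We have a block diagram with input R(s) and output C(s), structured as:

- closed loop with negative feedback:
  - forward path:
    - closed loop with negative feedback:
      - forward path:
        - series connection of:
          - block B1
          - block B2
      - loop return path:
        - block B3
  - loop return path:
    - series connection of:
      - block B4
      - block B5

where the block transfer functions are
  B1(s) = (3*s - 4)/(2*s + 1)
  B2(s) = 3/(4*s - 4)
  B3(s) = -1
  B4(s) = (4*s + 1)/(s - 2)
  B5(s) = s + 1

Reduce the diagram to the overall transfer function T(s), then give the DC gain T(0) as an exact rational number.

The answer is -6/7.

Reasoning:
Step 1 - multiply B1, B2 (series), giving (9*s - 12)/(8*s^2 - 4*s - 4)
Step 2 - close the feedback loop around (B1*B2), B3, giving (9*s - 12)/(8*s^2 - 13*s + 8)
Step 3 - series reduction of B4, B5, giving (4*s^2 + 5*s + 1)/(s - 2)
Step 4 - reduce the feedback loop with forward [(B1*B2)/(1+(B1*B2)*B3)] and return (B4*B5), giving (9*s^2 - 30*s + 24)/(44*s^3 - 32*s^2 - 17*s - 28)
The step-4 result is T(s). Setting s = 0: T(0) = 24/(-28) = -6/7.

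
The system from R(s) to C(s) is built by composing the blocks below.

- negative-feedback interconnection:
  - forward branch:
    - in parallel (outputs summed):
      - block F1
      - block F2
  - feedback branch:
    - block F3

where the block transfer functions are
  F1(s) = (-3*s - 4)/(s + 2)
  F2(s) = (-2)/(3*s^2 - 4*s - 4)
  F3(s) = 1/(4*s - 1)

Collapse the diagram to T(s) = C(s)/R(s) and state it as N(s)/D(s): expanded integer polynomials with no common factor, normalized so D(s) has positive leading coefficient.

(1) reduce the parallel group F1, F2, giving (-9*s^3 + 26*s + 12)/(3*s^3 + 2*s^2 - 12*s - 8)
(2) close the feedback loop around (F1+F2), F3, giving the overall T(s)

Answer: (-36*s^4 + 9*s^3 + 104*s^2 + 22*s - 12)/(12*s^4 - 4*s^3 - 50*s^2 + 6*s + 20)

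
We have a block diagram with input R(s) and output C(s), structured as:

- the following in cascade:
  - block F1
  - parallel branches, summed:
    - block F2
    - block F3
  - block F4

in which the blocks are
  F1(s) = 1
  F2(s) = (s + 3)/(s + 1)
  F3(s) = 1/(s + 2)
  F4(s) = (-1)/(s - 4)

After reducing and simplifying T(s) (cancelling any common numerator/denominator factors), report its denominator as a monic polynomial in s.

Reducing step by step:

[1] sum the parallel branches F2, F3 -> (s^2 + 6*s + 7)/(s^2 + 3*s + 2)
[2] multiply F1, (F2+F3), F4 (series) -> (-s^2 - 6*s - 7)/(s^3 - s^2 - 10*s - 8)
Step 2 gives the fully reduced T(s), with no common factor left to cancel. The denominator is already monic (leading coefficient 1).

Answer: s^3 - s^2 - 10*s - 8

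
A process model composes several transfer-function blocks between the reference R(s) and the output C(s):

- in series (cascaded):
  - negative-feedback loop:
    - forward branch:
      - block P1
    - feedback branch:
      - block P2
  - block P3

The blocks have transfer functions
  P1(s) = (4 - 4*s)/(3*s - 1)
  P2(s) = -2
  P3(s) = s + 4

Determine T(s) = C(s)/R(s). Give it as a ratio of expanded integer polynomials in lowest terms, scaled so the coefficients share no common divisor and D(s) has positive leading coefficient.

[1] reduce the feedback loop with forward P1 and return P2 = (4 - 4*s)/(11*s - 9)
[2] reduce the series chain [P1/(1+P1*P2)], P3, giving the overall T(s)

Therefore the answer is (-4*s^2 - 12*s + 16)/(11*s - 9).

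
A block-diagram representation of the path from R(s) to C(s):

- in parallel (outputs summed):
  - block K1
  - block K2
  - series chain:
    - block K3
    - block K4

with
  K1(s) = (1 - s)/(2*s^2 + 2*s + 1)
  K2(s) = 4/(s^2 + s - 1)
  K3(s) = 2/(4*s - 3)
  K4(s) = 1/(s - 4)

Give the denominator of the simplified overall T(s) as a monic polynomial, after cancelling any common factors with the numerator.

Answer: s^6 - 11*s^5/4 - 6*s^4 + 25*s^3/8 + 27*s^2/8 + 7*s/8 - 3/2

Working:
(1) reduce the series chain K3, K4 = 2/(4*s^2 - 19*s + 12)
(2) reduce the parallel group K1, K2, (K3*K4) = (-4*s^5 + 55*s^4 - 116*s^3 - 80*s^2 + 61*s + 34)/(8*s^6 - 22*s^5 - 48*s^4 + 25*s^3 + 27*s^2 + 7*s - 12)
Step 2 gives the fully reduced T(s), with no common factor left to cancel. The denominator's leading coefficient is 8, so divide each of its coefficients by 8 to get the monic form.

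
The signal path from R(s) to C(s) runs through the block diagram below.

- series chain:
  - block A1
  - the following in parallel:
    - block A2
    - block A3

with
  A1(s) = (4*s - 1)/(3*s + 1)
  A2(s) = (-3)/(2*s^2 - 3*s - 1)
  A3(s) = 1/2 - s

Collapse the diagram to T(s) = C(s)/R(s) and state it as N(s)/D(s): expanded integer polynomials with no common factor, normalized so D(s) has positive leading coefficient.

Answer: (-16*s^4 + 36*s^3 - 12*s^2 - 27*s + 7)/(12*s^3 - 14*s^2 - 12*s - 2)

Working:
Step 1. sum the parallel branches A2, A3, giving (-4*s^3 + 8*s^2 - s - 7)/(4*s^2 - 6*s - 2)
Step 2. series reduction of A1, (A2+A3), giving the overall T(s)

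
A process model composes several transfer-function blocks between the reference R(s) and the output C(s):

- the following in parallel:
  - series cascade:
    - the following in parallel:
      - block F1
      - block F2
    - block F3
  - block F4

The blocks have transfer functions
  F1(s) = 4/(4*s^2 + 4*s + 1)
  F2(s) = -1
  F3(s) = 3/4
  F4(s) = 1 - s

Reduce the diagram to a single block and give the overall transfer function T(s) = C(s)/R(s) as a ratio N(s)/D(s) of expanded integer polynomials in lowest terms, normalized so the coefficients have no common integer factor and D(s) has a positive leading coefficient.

Reducing step by step:

Step 1: reduce the parallel group F1, F2 = (-4*s^2 - 4*s + 3)/(4*s^2 + 4*s + 1)
Step 2: combine (F1+F2), F3 in series = (-12*s^2 - 12*s + 9)/(16*s^2 + 16*s + 4)
Step 3: parallel reduction of ((F1+F2)*F3), F4, which is the overall transfer function T(s) = C(s)/R(s) in lowest terms

Answer: (-16*s^3 - 12*s^2 + 13)/(16*s^2 + 16*s + 4)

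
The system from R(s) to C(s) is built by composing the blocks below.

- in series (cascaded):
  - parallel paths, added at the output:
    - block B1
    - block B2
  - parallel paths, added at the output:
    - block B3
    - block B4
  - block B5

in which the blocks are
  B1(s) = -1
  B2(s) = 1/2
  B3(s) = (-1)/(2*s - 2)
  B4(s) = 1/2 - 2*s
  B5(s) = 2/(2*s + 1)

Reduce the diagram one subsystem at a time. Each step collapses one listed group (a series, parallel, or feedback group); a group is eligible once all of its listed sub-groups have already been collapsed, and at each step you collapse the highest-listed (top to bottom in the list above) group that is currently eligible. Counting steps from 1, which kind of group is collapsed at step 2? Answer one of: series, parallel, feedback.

[1] combine B1, B2 in parallel
[2] reduce the parallel group B3, B4
[3] series reduction of (B1+B2), (B3+B4), B5
Step 2: parallel.

Hence the answer: parallel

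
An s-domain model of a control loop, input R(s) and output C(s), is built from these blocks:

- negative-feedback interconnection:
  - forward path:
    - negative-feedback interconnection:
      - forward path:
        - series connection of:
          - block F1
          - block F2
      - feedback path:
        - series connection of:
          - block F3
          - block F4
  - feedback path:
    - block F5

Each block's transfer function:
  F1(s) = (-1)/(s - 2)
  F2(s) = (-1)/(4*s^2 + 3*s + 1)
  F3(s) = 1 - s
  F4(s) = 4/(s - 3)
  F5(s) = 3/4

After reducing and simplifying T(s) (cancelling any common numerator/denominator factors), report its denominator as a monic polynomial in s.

First reduce the diagram to T(s).

(1) reduce the series chain F1, F2 = 1/(4*s^3 - 5*s^2 - 5*s - 2)
(2) series reduction of F3, F4 = (4 - 4*s)/(s - 3)
(3) collapse the loop ((F1*F2) forward, (F3*F4) return) = (s - 3)/(4*s^4 - 17*s^3 + 10*s^2 + 9*s + 10)
(4) close the feedback loop around [(F1*F2)/(1+(F1*F2)*(F3*F4))], F5 = (4*s - 12)/(16*s^4 - 68*s^3 + 40*s^2 + 39*s + 31)
Step 4 gives the fully reduced T(s), with no common factor left to cancel. The denominator's leading coefficient is 16, so divide each of its coefficients by 16 to get the monic form.

Answer: s^4 - 17*s^3/4 + 5*s^2/2 + 39*s/16 + 31/16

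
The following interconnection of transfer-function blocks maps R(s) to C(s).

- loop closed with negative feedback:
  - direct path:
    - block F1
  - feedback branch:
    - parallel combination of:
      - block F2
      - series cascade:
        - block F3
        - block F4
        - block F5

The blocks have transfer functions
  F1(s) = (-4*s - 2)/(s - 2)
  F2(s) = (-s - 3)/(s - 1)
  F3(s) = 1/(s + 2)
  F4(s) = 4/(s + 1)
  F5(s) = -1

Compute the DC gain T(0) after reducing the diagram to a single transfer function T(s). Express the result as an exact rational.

Step 1. cascade F3, F4, F5 -> (-4)/(s^2 + 3*s + 2)
Step 2. sum the parallel branches F2, (F3*F4*F5) -> (-s^3 - 6*s^2 - 15*s - 2)/(s^3 + 2*s^2 - s - 2)
Step 3. collapse the loop (F1 forward, (F2+(F3*F4*F5)) return) -> (-4*s^4 - 10*s^3 + 10*s + 4)/(5*s^4 + 26*s^3 + 67*s^2 + 38*s + 8)
Evaluating the step-3 result (the overall T(s)) at s = 0 gives T(0) = 4/8 = 1/2.

Therefore the answer is 1/2.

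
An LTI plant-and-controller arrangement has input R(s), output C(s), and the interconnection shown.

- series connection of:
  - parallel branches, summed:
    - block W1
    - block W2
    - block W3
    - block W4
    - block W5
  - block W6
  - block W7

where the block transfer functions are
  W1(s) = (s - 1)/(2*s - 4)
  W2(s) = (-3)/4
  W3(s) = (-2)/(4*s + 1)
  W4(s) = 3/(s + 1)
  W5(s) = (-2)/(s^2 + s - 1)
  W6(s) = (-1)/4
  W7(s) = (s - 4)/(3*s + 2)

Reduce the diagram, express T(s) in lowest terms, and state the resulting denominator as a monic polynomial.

Answer: s^6 + 11*s^5/12 - 23*s^4/6 - 14*s^3/3 + 5*s^2/12 + 5*s/3 + 1/3

Working:
[1] parallel reduction of W1, W2, W3, W4, W5: (-4*s^5 + 47*s^4 - 34*s^3 - 88*s^2 + 125*s + 20)/(16*s^5 + 4*s^4 - 64*s^3 - 32*s^2 + 28*s + 8)
[2] cascade (W1+W2+W3+W4+W5), W6, W7: (4*s^6 - 63*s^5 + 222*s^4 - 48*s^3 - 477*s^2 + 480*s + 80)/(192*s^6 + 176*s^5 - 736*s^4 - 896*s^3 + 80*s^2 + 320*s + 64)
T(s) is the step-2 result (common factors already cancelled). Leading coefficient of the denominator: 192. Divide through by 192 for the monic polynomial.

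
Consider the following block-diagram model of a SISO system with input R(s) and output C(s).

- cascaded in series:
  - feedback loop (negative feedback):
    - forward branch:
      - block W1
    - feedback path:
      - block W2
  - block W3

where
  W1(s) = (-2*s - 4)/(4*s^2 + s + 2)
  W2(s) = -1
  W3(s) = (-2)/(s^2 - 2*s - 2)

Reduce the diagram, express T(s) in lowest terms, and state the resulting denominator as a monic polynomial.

Step 1 - apply the feedback formula to W1, W2; result (-2*s - 4)/(4*s^2 + 3*s + 6)
Step 2 - combine [W1/(1+W1*W2)], W3 in series; result (4*s + 8)/(4*s^4 - 5*s^3 - 8*s^2 - 18*s - 12)
Step 2 gives the fully reduced T(s), with no common factor left to cancel. The denominator's leading coefficient is 4, so divide each of its coefficients by 4 to get the monic form.

Final answer: s^4 - 5*s^3/4 - 2*s^2 - 9*s/2 - 3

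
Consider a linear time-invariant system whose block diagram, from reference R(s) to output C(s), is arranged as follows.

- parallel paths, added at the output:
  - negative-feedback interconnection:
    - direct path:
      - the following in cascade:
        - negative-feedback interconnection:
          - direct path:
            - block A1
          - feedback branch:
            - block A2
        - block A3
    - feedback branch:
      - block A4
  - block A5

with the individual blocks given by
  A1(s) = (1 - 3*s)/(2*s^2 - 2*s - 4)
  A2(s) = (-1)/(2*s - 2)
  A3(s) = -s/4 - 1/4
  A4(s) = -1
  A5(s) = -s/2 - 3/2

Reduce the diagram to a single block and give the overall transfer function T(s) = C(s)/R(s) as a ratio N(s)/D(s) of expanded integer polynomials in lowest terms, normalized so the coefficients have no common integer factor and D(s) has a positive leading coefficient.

1. close the feedback loop around A1, A2 gives (-6*s^2 + 8*s - 2)/(4*s^3 - 8*s^2 - s + 7)
2. series reduction of [A1/(1+A1*A2)], A3 gives (3*s^3 - s^2 - 3*s + 1)/(8*s^3 - 16*s^2 - 2*s + 14)
3. feedback reduction of ([A1/(1+A1*A2)]*A3), A4 gives (3*s^3 - s^2 - 3*s + 1)/(5*s^3 - 15*s^2 + s + 13)
4. sum the parallel branches [([A1/(1+A1*A2)]*A3)/(1+([A1/(1+A1*A2)]*A3)*A4)], A5: this yields T(s), and no further normalization is needed

Answer: (-5*s^4 + 6*s^3 + 42*s^2 - 22*s - 37)/(10*s^3 - 30*s^2 + 2*s + 26)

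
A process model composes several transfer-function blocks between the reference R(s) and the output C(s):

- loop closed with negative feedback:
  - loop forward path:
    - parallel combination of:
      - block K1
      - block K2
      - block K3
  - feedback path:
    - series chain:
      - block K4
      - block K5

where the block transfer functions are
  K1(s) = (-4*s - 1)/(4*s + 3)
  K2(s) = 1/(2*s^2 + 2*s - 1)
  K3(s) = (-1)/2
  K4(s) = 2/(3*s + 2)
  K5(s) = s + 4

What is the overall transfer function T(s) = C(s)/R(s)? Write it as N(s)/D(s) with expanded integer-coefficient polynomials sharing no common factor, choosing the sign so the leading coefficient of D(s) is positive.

First reduce the diagram to T(s).

Step 1: combine K1, K2, K3 in parallel: (-24*s^3 - 34*s^2 + 10*s + 11)/(16*s^3 + 28*s^2 + 4*s - 6)
Step 2: reduce the series chain K4, K5: (2*s + 8)/(3*s + 2)
Step 3: close the feedback loop around (K1+K2+K3), (K4*K5) - this is the overall T(s), already in the required normalized form

Answer: (72*s^4 + 150*s^3 + 38*s^2 - 53*s - 22)/(144*s^3 + 184*s^2 - 92*s - 76)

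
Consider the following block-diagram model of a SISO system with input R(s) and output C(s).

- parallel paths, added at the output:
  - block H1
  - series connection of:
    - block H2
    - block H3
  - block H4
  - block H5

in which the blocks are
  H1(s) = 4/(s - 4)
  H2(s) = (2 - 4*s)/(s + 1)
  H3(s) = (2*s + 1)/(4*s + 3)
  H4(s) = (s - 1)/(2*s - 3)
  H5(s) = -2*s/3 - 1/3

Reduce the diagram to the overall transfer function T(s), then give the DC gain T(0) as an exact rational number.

[1] cascade H2, H3 gives (2 - 8*s^2)/(4*s^2 + 7*s + 3)
[2] combine H1, (H2*H3), H4, H5 in parallel gives (-16*s^5 + 16*s^4 + 397*s^3 - 379*s^2 - 330*s - 36)/(24*s^4 - 90*s^3 - 69*s^2 + 153*s + 108)
Evaluating the step-2 result (the overall T(s)) at s = 0 gives T(0) = -36/108 = -1/3.

Hence the answer: -1/3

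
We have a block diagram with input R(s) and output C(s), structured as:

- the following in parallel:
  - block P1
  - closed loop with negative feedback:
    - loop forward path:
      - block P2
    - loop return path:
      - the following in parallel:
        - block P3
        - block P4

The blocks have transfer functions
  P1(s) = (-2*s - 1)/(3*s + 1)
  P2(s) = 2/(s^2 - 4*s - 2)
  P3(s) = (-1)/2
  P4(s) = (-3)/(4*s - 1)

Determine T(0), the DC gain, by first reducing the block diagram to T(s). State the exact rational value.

Reducing step by step:

(1) reduce the parallel group P3, P4: (-4*s - 5)/(8*s - 2)
(2) apply the feedback formula to P2, (P3+P4): (8*s - 2)/(4*s^3 - 17*s^2 - 8*s - 3)
(3) combine P1, [P2/(1+P2*(P3+P4))] in parallel: (-8*s^4 + 30*s^3 + 57*s^2 + 16*s + 1)/(12*s^4 - 47*s^3 - 41*s^2 - 17*s - 3)
DC gain: substitute s = 0 into T(s) from step 3: T(0) = 1/(-3) = -1/3.

Answer: -1/3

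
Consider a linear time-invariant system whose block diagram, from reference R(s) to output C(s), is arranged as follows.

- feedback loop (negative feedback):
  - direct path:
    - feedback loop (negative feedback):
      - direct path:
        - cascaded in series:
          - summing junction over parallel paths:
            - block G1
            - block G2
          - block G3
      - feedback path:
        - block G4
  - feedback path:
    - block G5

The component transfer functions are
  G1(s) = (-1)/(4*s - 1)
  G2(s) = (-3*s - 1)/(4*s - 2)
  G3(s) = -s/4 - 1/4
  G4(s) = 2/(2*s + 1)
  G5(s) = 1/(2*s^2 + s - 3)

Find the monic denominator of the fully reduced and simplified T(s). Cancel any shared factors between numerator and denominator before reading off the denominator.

The answer is s^5 + 45*s^4/76 - 29*s^3/19 - 9*s^2/304 + 41*s/152 - 9/304.

Reasoning:
[1] parallel reduction of G1, G2; result (-12*s^2 - 5*s + 3)/(16*s^2 - 12*s + 2)
[2] reduce the series chain (G1+G2), G3; result (12*s^3 + 17*s^2 + 2*s - 3)/(64*s^2 - 48*s + 8)
[3] close the feedback loop around ((G1+G2)*G3), G4; result (24*s^4 + 46*s^3 + 21*s^2 - 4*s - 3)/(152*s^3 + 2*s^2 - 28*s + 2)
[4] apply the feedback formula to [((G1+G2)*G3)/(1+((G1+G2)*G3)*G4)], G5; result (48*s^6 + 116*s^5 + 16*s^4 - 125*s^3 - 73*s^2 + 9*s + 9)/(304*s^5 + 180*s^4 - 464*s^3 - 9*s^2 + 82*s - 9)
No further cancellation is possible in the step-4 result, so that is T(s). Its denominator becomes monic after dividing by the leading coefficient 304.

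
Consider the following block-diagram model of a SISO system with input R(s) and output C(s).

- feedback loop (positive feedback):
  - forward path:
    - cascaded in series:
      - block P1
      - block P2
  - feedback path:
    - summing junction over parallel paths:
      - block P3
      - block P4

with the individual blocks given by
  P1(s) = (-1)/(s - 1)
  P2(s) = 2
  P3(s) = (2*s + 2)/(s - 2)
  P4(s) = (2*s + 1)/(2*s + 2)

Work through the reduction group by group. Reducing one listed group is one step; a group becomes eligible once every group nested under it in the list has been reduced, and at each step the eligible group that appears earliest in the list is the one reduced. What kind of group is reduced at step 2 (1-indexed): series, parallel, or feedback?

Reducing step by step:

1. series reduction of P1, P2
2. sum the parallel branches P3, P4
3. close the feedback loop around (P1*P2), (P3+P4)
At step 2 the group reduced is parallel.

Answer: parallel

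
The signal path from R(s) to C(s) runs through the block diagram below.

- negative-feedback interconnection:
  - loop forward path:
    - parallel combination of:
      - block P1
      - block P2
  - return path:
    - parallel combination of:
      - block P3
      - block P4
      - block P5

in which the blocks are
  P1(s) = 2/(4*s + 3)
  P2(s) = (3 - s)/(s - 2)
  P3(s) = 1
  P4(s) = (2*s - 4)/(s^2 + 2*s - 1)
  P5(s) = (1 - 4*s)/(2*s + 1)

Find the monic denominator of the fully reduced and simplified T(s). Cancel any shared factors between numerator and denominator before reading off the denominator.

First reduce the diagram to T(s).

(1) add P1, P2 (parallel); result (-4*s^2 + 11*s + 5)/(4*s^2 - 5*s - 6)
(2) add P3, P4, P5 (parallel); result (-2*s^3 + 2*s^2 - 6)/(2*s^3 + 5*s^2 - 1)
(3) collapse the loop ((P1+P2) forward, (P3+P4+P5) return); result (-8*s^5 + 2*s^4 + 65*s^3 + 29*s^2 - 11*s - 5)/(16*s^5 - 20*s^4 - 25*s^3 - 61*s - 24)
The result of step 3 is T(s) in lowest terms. Its denominator has leading coefficient 16; dividing the denominator through by 16 makes it monic.

Answer: s^5 - 5*s^4/4 - 25*s^3/16 - 61*s/16 - 3/2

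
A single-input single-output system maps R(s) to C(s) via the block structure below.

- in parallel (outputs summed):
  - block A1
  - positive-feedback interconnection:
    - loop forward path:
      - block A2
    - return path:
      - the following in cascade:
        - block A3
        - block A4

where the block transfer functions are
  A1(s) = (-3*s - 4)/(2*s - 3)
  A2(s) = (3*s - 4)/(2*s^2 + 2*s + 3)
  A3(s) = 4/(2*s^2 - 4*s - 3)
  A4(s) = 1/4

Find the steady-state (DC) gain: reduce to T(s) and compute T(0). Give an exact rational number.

Step 1. reduce the series chain A3, A4 gives 1/(2*s^2 - 4*s - 3)
Step 2. collapse the loop (A2 forward, (A3*A4) return) gives (6*s^3 - 20*s^2 + 7*s + 12)/(4*s^4 - 4*s^3 - 8*s^2 - 21*s - 5)
Step 3. combine A1, [A2/(1-A2*(A3*A4))] in parallel gives (-12*s^5 + 8*s^4 - 18*s^3 + 169*s^2 + 102*s - 16)/(8*s^5 - 20*s^4 - 4*s^3 - 18*s^2 + 53*s + 15)
That last expression is T(s); at s = 0 only the constant terms survive, so T(0) = -16/15.

Answer: -16/15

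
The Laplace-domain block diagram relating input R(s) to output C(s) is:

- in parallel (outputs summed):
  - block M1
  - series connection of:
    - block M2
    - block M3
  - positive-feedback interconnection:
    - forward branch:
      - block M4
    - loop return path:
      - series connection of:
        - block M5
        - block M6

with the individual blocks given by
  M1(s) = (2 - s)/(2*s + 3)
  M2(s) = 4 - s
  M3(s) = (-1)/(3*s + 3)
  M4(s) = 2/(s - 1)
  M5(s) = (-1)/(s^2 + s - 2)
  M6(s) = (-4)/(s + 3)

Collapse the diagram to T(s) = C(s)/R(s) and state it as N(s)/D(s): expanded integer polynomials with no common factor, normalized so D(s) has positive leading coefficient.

Answer: (-s^5 + 8*s^4 + 61*s^3 + 84*s^2 - 20*s - 96)/(6*s^5 + 27*s^4 + 9*s^3 - 69*s^2 - 75*s - 18)

Working:
[1] multiply M2, M3 (series) -> (s - 4)/(3*s + 3)
[2] cascade M5, M6 -> 4/(s^3 + 4*s^2 + s - 6)
[3] apply the feedback formula to M4, (M5*M6) -> (2*s^3 + 8*s^2 + 2*s - 12)/(s^4 + 3*s^3 - 3*s^2 - 7*s - 2)
[4] parallel reduction of M1, (M2*M3), [M4/(1-M4*(M5*M6))], giving the overall T(s)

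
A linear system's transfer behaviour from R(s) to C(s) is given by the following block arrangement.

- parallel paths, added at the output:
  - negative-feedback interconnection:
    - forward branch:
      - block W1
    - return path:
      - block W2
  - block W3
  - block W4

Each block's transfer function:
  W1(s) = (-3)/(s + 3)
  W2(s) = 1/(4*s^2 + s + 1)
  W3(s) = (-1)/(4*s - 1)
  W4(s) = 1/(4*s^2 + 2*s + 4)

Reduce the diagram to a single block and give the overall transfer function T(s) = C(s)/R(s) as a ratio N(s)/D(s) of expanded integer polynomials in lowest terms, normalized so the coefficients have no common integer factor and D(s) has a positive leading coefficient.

The answer is (-208*s^5 - 140*s^4 - 238*s^3 - 63*s^2 - 50*s + 12)/(64*s^6 + 224*s^5 + 172*s^4 + 182*s^3 + 4*s^2 - 16*s).

Reasoning:
(1) apply the feedback formula to W1, W2 = (-12*s^2 - 3*s - 3)/(4*s^3 + 13*s^2 + 4*s)
(2) add [W1/(1+W1*W2)], W3, W4 (parallel), which is the overall transfer function T(s) = C(s)/R(s) in lowest terms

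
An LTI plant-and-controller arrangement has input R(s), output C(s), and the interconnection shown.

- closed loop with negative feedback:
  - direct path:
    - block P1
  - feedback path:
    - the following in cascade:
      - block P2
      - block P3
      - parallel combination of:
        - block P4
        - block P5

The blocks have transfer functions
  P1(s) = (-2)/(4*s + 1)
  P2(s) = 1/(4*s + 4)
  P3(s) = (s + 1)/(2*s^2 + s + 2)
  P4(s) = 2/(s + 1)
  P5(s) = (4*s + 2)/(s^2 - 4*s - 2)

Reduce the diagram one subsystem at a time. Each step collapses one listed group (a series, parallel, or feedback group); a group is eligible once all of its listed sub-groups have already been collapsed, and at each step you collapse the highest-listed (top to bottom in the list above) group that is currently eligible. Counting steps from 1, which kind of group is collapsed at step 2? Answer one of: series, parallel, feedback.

Answer: series

Working:
Step 1. parallel reduction of P4, P5
Step 2. multiply P2, P3, (P4+P5) (series)
Step 3. reduce the feedback loop with forward P1 and return (P2*P3*(P4+P5))
The group at step 2 is a series group.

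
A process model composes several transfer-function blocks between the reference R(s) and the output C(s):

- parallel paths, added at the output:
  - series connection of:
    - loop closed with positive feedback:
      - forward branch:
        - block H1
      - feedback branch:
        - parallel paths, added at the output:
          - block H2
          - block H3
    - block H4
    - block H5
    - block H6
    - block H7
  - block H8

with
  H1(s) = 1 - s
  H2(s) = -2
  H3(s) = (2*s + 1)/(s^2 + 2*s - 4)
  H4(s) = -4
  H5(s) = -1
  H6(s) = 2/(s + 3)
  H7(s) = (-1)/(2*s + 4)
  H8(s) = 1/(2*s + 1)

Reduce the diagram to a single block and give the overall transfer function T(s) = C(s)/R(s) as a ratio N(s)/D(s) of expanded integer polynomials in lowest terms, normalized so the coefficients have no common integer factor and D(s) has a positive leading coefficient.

1. add H2, H3 (parallel) -> (-2*s^2 - 2*s + 9)/(s^2 + 2*s - 4)
2. close the feedback loop around H1, (H2+H3) -> (s^3 + s^2 - 6*s + 4)/(2*s^3 - s^2 - 13*s + 13)
3. multiply [H1/(1-H1*(H2+H3))], H4, H5, H6, H7 (series) -> (-4*s^3 - 4*s^2 + 24*s - 16)/(2*s^5 + 9*s^4 - 6*s^3 - 58*s^2 - 13*s + 78)
4. sum the parallel branches ([H1/(1-H1*(H2+H3))]*H4*H5*H6*H7), H8; the result is T(s) itself (integer coefficients, no common factor, positive leading denominator coefficient)

Therefore the answer is (2*s^5 + s^4 - 18*s^3 - 14*s^2 - 21*s + 62)/(4*s^6 + 20*s^5 - 3*s^4 - 122*s^3 - 84*s^2 + 143*s + 78).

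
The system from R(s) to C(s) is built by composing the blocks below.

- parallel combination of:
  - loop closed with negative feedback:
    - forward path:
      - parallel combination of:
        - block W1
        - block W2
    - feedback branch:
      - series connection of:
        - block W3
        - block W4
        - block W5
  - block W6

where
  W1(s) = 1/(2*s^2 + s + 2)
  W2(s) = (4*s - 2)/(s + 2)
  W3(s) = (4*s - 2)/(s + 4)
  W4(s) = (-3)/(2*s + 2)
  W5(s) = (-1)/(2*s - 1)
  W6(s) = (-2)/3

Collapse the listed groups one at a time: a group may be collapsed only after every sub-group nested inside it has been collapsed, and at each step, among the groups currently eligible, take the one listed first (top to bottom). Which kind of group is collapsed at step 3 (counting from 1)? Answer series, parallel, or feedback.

Step 1 - combine W1, W2 in parallel
Step 2 - reduce the series chain W3, W4, W5
Step 3 - feedback reduction of (W1+W2), (W3*W4*W5)
Step 4 - reduce the parallel group [(W1+W2)/(1+(W1+W2)*(W3*W4*W5))], W6
Step 3: feedback.

Therefore the answer is feedback.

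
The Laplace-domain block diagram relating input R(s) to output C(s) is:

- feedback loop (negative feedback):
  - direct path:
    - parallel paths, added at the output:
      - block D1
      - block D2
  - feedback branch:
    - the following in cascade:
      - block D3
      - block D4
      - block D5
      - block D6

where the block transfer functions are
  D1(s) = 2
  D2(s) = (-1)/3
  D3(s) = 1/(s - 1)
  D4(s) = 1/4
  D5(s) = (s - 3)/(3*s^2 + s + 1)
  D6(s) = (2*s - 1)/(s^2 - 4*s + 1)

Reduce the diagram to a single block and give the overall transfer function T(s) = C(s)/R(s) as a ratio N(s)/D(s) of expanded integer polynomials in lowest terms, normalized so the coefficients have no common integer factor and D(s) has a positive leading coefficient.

Step 1: parallel reduction of D1, D2 -> 5/3
Step 2: combine D3, D4, D5, D6 in series -> (2*s^2 - 7*s + 3)/(12*s^5 - 56*s^4 + 44*s^3 - 12*s^2 + 16*s - 4)
Step 3: reduce the feedback loop with forward (D1+D2) and return (D3*D4*D5*D6): this yields T(s), and no further normalization is needed

Therefore the answer is (60*s^5 - 280*s^4 + 220*s^3 - 60*s^2 + 80*s - 20)/(36*s^5 - 168*s^4 + 132*s^3 - 26*s^2 + 13*s + 3).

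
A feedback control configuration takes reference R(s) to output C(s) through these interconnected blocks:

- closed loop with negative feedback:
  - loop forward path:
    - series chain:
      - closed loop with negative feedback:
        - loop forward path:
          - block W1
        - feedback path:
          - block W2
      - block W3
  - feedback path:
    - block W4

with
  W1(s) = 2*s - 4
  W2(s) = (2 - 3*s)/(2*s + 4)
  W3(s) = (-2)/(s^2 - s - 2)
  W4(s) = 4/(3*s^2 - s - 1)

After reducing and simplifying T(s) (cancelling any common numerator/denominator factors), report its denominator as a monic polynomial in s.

Step 1 - reduce the feedback loop with forward W1 and return W2 -> (8 - 2*s^2)/(3*s^2 - 9*s + 2)
Step 2 - series reduction of [W1/(1+W1*W2)], W3 -> (4*s + 8)/(3*s^3 - 6*s^2 - 7*s + 2)
Step 3 - close the feedback loop around ([W1/(1+W1*W2)]*W3), W4 -> (12*s^3 + 20*s^2 - 12*s - 8)/(9*s^5 - 21*s^4 - 18*s^3 + 19*s^2 + 21*s + 30)
Step 3 gives the fully reduced T(s), with no common factor left to cancel. The denominator's leading coefficient is 9, so divide each of its coefficients by 9 to get the monic form.

Hence the answer: s^5 - 7*s^4/3 - 2*s^3 + 19*s^2/9 + 7*s/3 + 10/3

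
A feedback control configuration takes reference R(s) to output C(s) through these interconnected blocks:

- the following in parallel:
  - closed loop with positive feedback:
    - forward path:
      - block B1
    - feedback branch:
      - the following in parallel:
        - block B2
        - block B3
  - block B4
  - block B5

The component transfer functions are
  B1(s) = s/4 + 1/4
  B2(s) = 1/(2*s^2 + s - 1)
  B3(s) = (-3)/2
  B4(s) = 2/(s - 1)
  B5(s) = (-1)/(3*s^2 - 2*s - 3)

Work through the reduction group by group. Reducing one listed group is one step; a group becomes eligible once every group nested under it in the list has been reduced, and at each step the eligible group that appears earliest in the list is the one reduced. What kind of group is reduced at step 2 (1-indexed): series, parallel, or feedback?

Answer: feedback

Working:
Step 1. combine B2, B3 in parallel
Step 2. reduce the feedback loop with forward B1 and return (B2+B3)
Step 3. combine [B1/(1-B1*(B2+B3))], B4, B5 in parallel
The group at step 2 is a feedback group.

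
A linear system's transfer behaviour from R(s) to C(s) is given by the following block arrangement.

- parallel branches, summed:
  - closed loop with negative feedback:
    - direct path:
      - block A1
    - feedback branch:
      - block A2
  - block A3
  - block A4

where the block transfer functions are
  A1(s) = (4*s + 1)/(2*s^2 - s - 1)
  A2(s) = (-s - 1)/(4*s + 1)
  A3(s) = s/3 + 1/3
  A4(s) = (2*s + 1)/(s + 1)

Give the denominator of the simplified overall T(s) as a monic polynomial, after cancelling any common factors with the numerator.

1. collapse the loop (A1 forward, A2 return): (4*s + 1)/(2*s^2 - 2*s - 2)
2. reduce the parallel group [A1/(1+A1*A2)], A3, A4: (2*s^4 + 14*s^3 + 2*s^2 - 9*s - 5)/(6*s^3 - 12*s - 6)
That last expression is T(s), already simplified. Scaling its denominator by 1/6 (the reciprocal of the leading coefficient) yields the monic denominator.

Hence the answer: s^3 - 2*s - 1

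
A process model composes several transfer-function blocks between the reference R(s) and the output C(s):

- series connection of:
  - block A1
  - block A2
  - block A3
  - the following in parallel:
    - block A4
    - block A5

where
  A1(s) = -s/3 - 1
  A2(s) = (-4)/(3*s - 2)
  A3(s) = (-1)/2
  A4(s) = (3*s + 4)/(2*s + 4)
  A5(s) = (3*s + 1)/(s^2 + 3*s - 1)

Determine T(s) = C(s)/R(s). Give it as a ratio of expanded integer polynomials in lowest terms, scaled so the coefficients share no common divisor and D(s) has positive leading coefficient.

Reducing step by step:

[1] combine A4, A5 in parallel gives (3*s^3 + 19*s^2 + 23*s)/(2*s^3 + 10*s^2 + 10*s - 4)
[2] cascade A1, A2, A3, (A4+A5): this yields T(s), and no further normalization is needed

Answer: (-3*s^4 - 28*s^3 - 80*s^2 - 69*s)/(9*s^4 + 39*s^3 + 15*s^2 - 48*s + 12)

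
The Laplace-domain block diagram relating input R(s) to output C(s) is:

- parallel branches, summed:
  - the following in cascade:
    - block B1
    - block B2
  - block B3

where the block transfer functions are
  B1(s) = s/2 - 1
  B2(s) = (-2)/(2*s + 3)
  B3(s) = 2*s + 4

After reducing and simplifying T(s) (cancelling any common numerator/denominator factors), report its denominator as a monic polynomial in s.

Answer: s + 3/2

Working:
Step 1. combine B1, B2 in series gives (2 - s)/(2*s + 3)
Step 2. parallel reduction of (B1*B2), B3 gives (4*s^2 + 13*s + 14)/(2*s + 3)
The result of step 2 is T(s) in lowest terms. Its denominator has leading coefficient 2; dividing the denominator through by 2 makes it monic.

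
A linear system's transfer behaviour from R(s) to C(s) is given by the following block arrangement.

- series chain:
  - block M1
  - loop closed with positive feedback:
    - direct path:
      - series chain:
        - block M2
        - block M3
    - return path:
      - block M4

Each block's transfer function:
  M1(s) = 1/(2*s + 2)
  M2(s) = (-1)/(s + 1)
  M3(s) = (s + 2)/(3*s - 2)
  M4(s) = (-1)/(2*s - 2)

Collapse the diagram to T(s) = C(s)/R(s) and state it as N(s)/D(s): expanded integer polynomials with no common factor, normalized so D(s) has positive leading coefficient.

Step 1: series reduction of M2, M3 gives (-s - 2)/(3*s^2 + s - 2)
Step 2: collapse the loop ((M2*M3) forward, M4 return) gives (-2*s^2 - 2*s + 4)/(6*s^3 - 4*s^2 - 7*s + 2)
Step 3: multiply M1, [(M2*M3)/(1-(M2*M3)*M4)] (series): this yields T(s), and no further normalization is needed

Hence the answer: (-s^2 - s + 2)/(6*s^4 + 2*s^3 - 11*s^2 - 5*s + 2)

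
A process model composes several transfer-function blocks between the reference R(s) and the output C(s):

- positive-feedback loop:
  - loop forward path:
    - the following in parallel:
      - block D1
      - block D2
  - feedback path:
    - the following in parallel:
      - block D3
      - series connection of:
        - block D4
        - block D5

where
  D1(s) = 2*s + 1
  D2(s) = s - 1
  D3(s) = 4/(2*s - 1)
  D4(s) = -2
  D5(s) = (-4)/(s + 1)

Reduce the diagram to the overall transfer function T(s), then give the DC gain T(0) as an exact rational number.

Step 1. combine D1, D2 in parallel gives 3*s
Step 2. cascade D4, D5 gives 8/(s + 1)
Step 3. combine D3, (D4*D5) in parallel gives (20*s - 4)/(2*s^2 + s - 1)
Step 4. reduce the feedback loop with forward (D1+D2) and return (D3+(D4*D5)) gives (-6*s^3 - 3*s^2 + 3*s)/(58*s^2 - 13*s + 1)
That last expression is T(s); at s = 0 only the constant terms survive, so T(0) = 0/1 = 0.

Hence the answer: 0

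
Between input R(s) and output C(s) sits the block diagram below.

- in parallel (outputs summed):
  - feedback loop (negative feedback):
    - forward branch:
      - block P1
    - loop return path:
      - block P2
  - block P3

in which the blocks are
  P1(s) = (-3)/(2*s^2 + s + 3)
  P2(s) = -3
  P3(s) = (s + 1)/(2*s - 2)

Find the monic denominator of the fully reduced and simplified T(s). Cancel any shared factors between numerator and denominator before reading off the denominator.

1. feedback reduction of P1, P2 gives (-3)/(2*s^2 + s + 12)
2. parallel reduction of [P1/(1+P1*P2)], P3 gives (2*s^3 + 3*s^2 + 7*s + 18)/(4*s^3 - 2*s^2 + 22*s - 24)
Step 2 gives the fully reduced T(s), with no common factor left to cancel. The denominator's leading coefficient is 4, so divide each of its coefficients by 4 to get the monic form.

Answer: s^3 - s^2/2 + 11*s/2 - 6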